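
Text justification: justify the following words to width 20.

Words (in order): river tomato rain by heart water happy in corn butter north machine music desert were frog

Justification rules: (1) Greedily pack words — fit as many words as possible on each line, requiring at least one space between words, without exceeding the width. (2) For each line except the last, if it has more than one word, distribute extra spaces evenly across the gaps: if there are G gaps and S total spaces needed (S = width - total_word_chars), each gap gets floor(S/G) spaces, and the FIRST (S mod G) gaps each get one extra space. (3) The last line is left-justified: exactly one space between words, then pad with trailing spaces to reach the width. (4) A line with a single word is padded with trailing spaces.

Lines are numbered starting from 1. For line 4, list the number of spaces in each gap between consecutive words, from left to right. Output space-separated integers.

Answer: 1 1

Derivation:
Line 1: ['river', 'tomato', 'rain', 'by'] (min_width=20, slack=0)
Line 2: ['heart', 'water', 'happy', 'in'] (min_width=20, slack=0)
Line 3: ['corn', 'butter', 'north'] (min_width=17, slack=3)
Line 4: ['machine', 'music', 'desert'] (min_width=20, slack=0)
Line 5: ['were', 'frog'] (min_width=9, slack=11)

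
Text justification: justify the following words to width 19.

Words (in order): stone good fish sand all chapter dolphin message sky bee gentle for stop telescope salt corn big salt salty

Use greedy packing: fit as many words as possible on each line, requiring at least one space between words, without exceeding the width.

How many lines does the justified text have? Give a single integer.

Answer: 6

Derivation:
Line 1: ['stone', 'good', 'fish'] (min_width=15, slack=4)
Line 2: ['sand', 'all', 'chapter'] (min_width=16, slack=3)
Line 3: ['dolphin', 'message', 'sky'] (min_width=19, slack=0)
Line 4: ['bee', 'gentle', 'for', 'stop'] (min_width=19, slack=0)
Line 5: ['telescope', 'salt', 'corn'] (min_width=19, slack=0)
Line 6: ['big', 'salt', 'salty'] (min_width=14, slack=5)
Total lines: 6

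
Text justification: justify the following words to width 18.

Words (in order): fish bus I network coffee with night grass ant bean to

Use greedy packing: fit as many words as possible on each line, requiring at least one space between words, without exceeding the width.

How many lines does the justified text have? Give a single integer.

Answer: 3

Derivation:
Line 1: ['fish', 'bus', 'I', 'network'] (min_width=18, slack=0)
Line 2: ['coffee', 'with', 'night'] (min_width=17, slack=1)
Line 3: ['grass', 'ant', 'bean', 'to'] (min_width=17, slack=1)
Total lines: 3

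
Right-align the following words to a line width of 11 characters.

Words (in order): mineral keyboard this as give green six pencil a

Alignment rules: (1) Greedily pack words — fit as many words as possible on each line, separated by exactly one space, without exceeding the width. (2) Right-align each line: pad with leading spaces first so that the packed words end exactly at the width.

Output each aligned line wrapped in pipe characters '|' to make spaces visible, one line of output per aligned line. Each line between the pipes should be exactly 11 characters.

Answer: |    mineral|
|   keyboard|
|    this as|
| give green|
| six pencil|
|          a|

Derivation:
Line 1: ['mineral'] (min_width=7, slack=4)
Line 2: ['keyboard'] (min_width=8, slack=3)
Line 3: ['this', 'as'] (min_width=7, slack=4)
Line 4: ['give', 'green'] (min_width=10, slack=1)
Line 5: ['six', 'pencil'] (min_width=10, slack=1)
Line 6: ['a'] (min_width=1, slack=10)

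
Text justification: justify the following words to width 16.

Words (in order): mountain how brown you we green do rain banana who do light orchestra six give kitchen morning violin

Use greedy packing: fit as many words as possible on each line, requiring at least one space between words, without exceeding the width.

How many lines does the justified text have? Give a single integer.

Line 1: ['mountain', 'how'] (min_width=12, slack=4)
Line 2: ['brown', 'you', 'we'] (min_width=12, slack=4)
Line 3: ['green', 'do', 'rain'] (min_width=13, slack=3)
Line 4: ['banana', 'who', 'do'] (min_width=13, slack=3)
Line 5: ['light', 'orchestra'] (min_width=15, slack=1)
Line 6: ['six', 'give', 'kitchen'] (min_width=16, slack=0)
Line 7: ['morning', 'violin'] (min_width=14, slack=2)
Total lines: 7

Answer: 7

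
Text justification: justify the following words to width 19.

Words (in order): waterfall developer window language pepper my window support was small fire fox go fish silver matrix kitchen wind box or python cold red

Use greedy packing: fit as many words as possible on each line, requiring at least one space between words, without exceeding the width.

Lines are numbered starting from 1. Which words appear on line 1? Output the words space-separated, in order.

Line 1: ['waterfall', 'developer'] (min_width=19, slack=0)
Line 2: ['window', 'language'] (min_width=15, slack=4)
Line 3: ['pepper', 'my', 'window'] (min_width=16, slack=3)
Line 4: ['support', 'was', 'small'] (min_width=17, slack=2)
Line 5: ['fire', 'fox', 'go', 'fish'] (min_width=16, slack=3)
Line 6: ['silver', 'matrix'] (min_width=13, slack=6)
Line 7: ['kitchen', 'wind', 'box', 'or'] (min_width=19, slack=0)
Line 8: ['python', 'cold', 'red'] (min_width=15, slack=4)

Answer: waterfall developer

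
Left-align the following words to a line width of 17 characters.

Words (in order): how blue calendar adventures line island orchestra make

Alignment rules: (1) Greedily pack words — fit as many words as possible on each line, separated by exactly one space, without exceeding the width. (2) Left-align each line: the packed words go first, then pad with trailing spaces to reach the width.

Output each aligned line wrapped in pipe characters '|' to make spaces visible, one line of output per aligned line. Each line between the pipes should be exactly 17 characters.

Line 1: ['how', 'blue', 'calendar'] (min_width=17, slack=0)
Line 2: ['adventures', 'line'] (min_width=15, slack=2)
Line 3: ['island', 'orchestra'] (min_width=16, slack=1)
Line 4: ['make'] (min_width=4, slack=13)

Answer: |how blue calendar|
|adventures line  |
|island orchestra |
|make             |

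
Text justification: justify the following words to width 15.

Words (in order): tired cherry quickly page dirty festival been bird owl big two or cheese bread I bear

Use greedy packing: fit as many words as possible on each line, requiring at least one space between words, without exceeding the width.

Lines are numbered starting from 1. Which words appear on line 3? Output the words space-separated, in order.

Answer: dirty festival

Derivation:
Line 1: ['tired', 'cherry'] (min_width=12, slack=3)
Line 2: ['quickly', 'page'] (min_width=12, slack=3)
Line 3: ['dirty', 'festival'] (min_width=14, slack=1)
Line 4: ['been', 'bird', 'owl'] (min_width=13, slack=2)
Line 5: ['big', 'two', 'or'] (min_width=10, slack=5)
Line 6: ['cheese', 'bread', 'I'] (min_width=14, slack=1)
Line 7: ['bear'] (min_width=4, slack=11)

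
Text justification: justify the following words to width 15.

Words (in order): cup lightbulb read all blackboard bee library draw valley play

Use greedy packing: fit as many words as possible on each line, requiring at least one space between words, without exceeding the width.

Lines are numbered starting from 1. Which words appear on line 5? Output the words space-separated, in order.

Answer: valley play

Derivation:
Line 1: ['cup', 'lightbulb'] (min_width=13, slack=2)
Line 2: ['read', 'all'] (min_width=8, slack=7)
Line 3: ['blackboard', 'bee'] (min_width=14, slack=1)
Line 4: ['library', 'draw'] (min_width=12, slack=3)
Line 5: ['valley', 'play'] (min_width=11, slack=4)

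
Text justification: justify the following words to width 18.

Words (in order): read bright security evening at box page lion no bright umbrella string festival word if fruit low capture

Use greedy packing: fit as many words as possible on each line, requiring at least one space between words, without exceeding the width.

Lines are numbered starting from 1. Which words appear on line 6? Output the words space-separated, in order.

Line 1: ['read', 'bright'] (min_width=11, slack=7)
Line 2: ['security', 'evening'] (min_width=16, slack=2)
Line 3: ['at', 'box', 'page', 'lion'] (min_width=16, slack=2)
Line 4: ['no', 'bright', 'umbrella'] (min_width=18, slack=0)
Line 5: ['string', 'festival'] (min_width=15, slack=3)
Line 6: ['word', 'if', 'fruit', 'low'] (min_width=17, slack=1)
Line 7: ['capture'] (min_width=7, slack=11)

Answer: word if fruit low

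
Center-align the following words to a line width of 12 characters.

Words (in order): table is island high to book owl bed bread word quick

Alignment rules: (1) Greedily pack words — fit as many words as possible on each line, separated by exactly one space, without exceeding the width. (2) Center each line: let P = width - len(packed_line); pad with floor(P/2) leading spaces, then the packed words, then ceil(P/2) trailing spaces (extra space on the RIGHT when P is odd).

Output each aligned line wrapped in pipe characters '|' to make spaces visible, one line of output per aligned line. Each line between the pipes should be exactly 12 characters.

Line 1: ['table', 'is'] (min_width=8, slack=4)
Line 2: ['island', 'high'] (min_width=11, slack=1)
Line 3: ['to', 'book', 'owl'] (min_width=11, slack=1)
Line 4: ['bed', 'bread'] (min_width=9, slack=3)
Line 5: ['word', 'quick'] (min_width=10, slack=2)

Answer: |  table is  |
|island high |
|to book owl |
| bed bread  |
| word quick |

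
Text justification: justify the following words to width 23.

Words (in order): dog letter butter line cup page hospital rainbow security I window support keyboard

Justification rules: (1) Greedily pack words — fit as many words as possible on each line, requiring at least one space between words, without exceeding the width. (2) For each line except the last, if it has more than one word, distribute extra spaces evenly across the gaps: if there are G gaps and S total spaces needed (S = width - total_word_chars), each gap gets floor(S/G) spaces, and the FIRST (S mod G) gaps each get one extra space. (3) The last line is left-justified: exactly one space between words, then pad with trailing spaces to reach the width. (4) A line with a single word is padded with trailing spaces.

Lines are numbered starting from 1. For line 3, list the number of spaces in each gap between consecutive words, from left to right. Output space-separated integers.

Line 1: ['dog', 'letter', 'butter', 'line'] (min_width=22, slack=1)
Line 2: ['cup', 'page', 'hospital'] (min_width=17, slack=6)
Line 3: ['rainbow', 'security', 'I'] (min_width=18, slack=5)
Line 4: ['window', 'support', 'keyboard'] (min_width=23, slack=0)

Answer: 4 3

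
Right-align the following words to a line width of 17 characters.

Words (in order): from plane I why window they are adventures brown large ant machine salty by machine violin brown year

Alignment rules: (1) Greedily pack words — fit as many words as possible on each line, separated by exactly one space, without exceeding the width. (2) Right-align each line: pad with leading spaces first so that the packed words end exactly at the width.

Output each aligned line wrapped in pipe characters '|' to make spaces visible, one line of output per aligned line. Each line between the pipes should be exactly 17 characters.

Answer: | from plane I why|
|  window they are|
| adventures brown|
|large ant machine|
| salty by machine|
|violin brown year|

Derivation:
Line 1: ['from', 'plane', 'I', 'why'] (min_width=16, slack=1)
Line 2: ['window', 'they', 'are'] (min_width=15, slack=2)
Line 3: ['adventures', 'brown'] (min_width=16, slack=1)
Line 4: ['large', 'ant', 'machine'] (min_width=17, slack=0)
Line 5: ['salty', 'by', 'machine'] (min_width=16, slack=1)
Line 6: ['violin', 'brown', 'year'] (min_width=17, slack=0)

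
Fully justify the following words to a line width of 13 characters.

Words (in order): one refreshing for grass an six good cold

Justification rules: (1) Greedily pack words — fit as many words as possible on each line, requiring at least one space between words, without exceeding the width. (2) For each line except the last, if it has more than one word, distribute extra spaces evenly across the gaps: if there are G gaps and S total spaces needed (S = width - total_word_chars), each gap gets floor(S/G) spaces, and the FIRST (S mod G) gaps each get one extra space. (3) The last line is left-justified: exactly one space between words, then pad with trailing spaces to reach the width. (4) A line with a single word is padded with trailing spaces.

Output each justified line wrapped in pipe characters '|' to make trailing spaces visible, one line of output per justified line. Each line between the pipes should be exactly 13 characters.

Line 1: ['one'] (min_width=3, slack=10)
Line 2: ['refreshing'] (min_width=10, slack=3)
Line 3: ['for', 'grass', 'an'] (min_width=12, slack=1)
Line 4: ['six', 'good', 'cold'] (min_width=13, slack=0)

Answer: |one          |
|refreshing   |
|for  grass an|
|six good cold|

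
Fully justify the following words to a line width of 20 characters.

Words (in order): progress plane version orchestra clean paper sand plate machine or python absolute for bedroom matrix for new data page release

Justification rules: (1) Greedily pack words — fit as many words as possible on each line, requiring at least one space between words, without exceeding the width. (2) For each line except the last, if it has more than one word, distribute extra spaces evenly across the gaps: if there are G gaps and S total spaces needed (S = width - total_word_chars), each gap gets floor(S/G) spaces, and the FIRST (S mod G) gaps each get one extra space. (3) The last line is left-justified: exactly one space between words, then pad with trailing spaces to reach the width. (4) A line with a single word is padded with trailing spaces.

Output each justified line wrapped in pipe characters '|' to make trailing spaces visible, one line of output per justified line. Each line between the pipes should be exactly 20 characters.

Line 1: ['progress', 'plane'] (min_width=14, slack=6)
Line 2: ['version', 'orchestra'] (min_width=17, slack=3)
Line 3: ['clean', 'paper', 'sand'] (min_width=16, slack=4)
Line 4: ['plate', 'machine', 'or'] (min_width=16, slack=4)
Line 5: ['python', 'absolute', 'for'] (min_width=19, slack=1)
Line 6: ['bedroom', 'matrix', 'for'] (min_width=18, slack=2)
Line 7: ['new', 'data', 'page'] (min_width=13, slack=7)
Line 8: ['release'] (min_width=7, slack=13)

Answer: |progress       plane|
|version    orchestra|
|clean   paper   sand|
|plate   machine   or|
|python  absolute for|
|bedroom  matrix  for|
|new     data    page|
|release             |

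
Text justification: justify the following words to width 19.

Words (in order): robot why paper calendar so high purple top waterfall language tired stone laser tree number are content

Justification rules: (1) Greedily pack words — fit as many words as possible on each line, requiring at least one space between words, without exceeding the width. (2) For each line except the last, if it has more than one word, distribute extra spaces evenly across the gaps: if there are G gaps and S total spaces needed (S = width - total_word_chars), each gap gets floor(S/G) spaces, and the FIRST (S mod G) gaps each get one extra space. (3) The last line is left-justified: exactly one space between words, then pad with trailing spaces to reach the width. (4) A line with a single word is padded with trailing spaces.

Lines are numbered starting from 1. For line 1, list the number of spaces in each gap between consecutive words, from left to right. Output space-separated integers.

Line 1: ['robot', 'why', 'paper'] (min_width=15, slack=4)
Line 2: ['calendar', 'so', 'high'] (min_width=16, slack=3)
Line 3: ['purple', 'top'] (min_width=10, slack=9)
Line 4: ['waterfall', 'language'] (min_width=18, slack=1)
Line 5: ['tired', 'stone', 'laser'] (min_width=17, slack=2)
Line 6: ['tree', 'number', 'are'] (min_width=15, slack=4)
Line 7: ['content'] (min_width=7, slack=12)

Answer: 3 3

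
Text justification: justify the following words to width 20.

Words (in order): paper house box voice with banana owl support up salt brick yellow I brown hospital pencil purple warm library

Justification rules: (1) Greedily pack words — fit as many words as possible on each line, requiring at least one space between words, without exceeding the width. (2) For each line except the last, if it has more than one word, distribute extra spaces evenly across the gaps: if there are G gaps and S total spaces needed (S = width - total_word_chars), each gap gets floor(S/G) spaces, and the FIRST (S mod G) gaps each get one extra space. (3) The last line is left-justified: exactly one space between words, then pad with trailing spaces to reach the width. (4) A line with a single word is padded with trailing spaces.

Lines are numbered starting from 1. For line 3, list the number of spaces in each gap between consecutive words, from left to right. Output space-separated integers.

Line 1: ['paper', 'house', 'box'] (min_width=15, slack=5)
Line 2: ['voice', 'with', 'banana'] (min_width=17, slack=3)
Line 3: ['owl', 'support', 'up', 'salt'] (min_width=19, slack=1)
Line 4: ['brick', 'yellow', 'I', 'brown'] (min_width=20, slack=0)
Line 5: ['hospital', 'pencil'] (min_width=15, slack=5)
Line 6: ['purple', 'warm', 'library'] (min_width=19, slack=1)

Answer: 2 1 1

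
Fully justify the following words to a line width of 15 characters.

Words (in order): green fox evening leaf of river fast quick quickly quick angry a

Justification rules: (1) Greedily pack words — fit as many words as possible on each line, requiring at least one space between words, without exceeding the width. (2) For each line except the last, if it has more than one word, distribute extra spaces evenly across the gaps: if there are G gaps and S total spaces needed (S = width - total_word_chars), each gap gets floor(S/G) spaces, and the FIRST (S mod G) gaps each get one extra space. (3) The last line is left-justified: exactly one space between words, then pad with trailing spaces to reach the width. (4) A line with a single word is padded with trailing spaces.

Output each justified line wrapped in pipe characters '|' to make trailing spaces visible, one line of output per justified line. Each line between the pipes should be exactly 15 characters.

Line 1: ['green', 'fox'] (min_width=9, slack=6)
Line 2: ['evening', 'leaf', 'of'] (min_width=15, slack=0)
Line 3: ['river', 'fast'] (min_width=10, slack=5)
Line 4: ['quick', 'quickly'] (min_width=13, slack=2)
Line 5: ['quick', 'angry', 'a'] (min_width=13, slack=2)

Answer: |green       fox|
|evening leaf of|
|river      fast|
|quick   quickly|
|quick angry a  |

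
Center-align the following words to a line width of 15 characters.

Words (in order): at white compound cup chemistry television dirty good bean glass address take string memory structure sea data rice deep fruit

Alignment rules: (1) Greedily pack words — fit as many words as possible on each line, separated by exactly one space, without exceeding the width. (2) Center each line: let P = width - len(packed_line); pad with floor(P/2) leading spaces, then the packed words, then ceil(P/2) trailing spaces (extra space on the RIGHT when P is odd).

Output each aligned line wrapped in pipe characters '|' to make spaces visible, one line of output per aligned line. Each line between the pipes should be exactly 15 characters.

Line 1: ['at', 'white'] (min_width=8, slack=7)
Line 2: ['compound', 'cup'] (min_width=12, slack=3)
Line 3: ['chemistry'] (min_width=9, slack=6)
Line 4: ['television'] (min_width=10, slack=5)
Line 5: ['dirty', 'good', 'bean'] (min_width=15, slack=0)
Line 6: ['glass', 'address'] (min_width=13, slack=2)
Line 7: ['take', 'string'] (min_width=11, slack=4)
Line 8: ['memory'] (min_width=6, slack=9)
Line 9: ['structure', 'sea'] (min_width=13, slack=2)
Line 10: ['data', 'rice', 'deep'] (min_width=14, slack=1)
Line 11: ['fruit'] (min_width=5, slack=10)

Answer: |   at white    |
| compound cup  |
|   chemistry   |
|  television   |
|dirty good bean|
| glass address |
|  take string  |
|    memory     |
| structure sea |
|data rice deep |
|     fruit     |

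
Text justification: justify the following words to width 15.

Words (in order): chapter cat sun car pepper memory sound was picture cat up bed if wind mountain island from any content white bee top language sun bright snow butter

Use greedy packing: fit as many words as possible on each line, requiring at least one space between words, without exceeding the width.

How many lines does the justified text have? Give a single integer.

Line 1: ['chapter', 'cat', 'sun'] (min_width=15, slack=0)
Line 2: ['car', 'pepper'] (min_width=10, slack=5)
Line 3: ['memory', 'sound'] (min_width=12, slack=3)
Line 4: ['was', 'picture', 'cat'] (min_width=15, slack=0)
Line 5: ['up', 'bed', 'if', 'wind'] (min_width=14, slack=1)
Line 6: ['mountain', 'island'] (min_width=15, slack=0)
Line 7: ['from', 'any'] (min_width=8, slack=7)
Line 8: ['content', 'white'] (min_width=13, slack=2)
Line 9: ['bee', 'top'] (min_width=7, slack=8)
Line 10: ['language', 'sun'] (min_width=12, slack=3)
Line 11: ['bright', 'snow'] (min_width=11, slack=4)
Line 12: ['butter'] (min_width=6, slack=9)
Total lines: 12

Answer: 12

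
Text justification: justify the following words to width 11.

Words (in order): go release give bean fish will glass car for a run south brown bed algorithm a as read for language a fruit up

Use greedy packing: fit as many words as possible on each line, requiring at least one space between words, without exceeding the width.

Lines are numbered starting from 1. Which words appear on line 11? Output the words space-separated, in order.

Answer: fruit up

Derivation:
Line 1: ['go', 'release'] (min_width=10, slack=1)
Line 2: ['give', 'bean'] (min_width=9, slack=2)
Line 3: ['fish', 'will'] (min_width=9, slack=2)
Line 4: ['glass', 'car'] (min_width=9, slack=2)
Line 5: ['for', 'a', 'run'] (min_width=9, slack=2)
Line 6: ['south', 'brown'] (min_width=11, slack=0)
Line 7: ['bed'] (min_width=3, slack=8)
Line 8: ['algorithm', 'a'] (min_width=11, slack=0)
Line 9: ['as', 'read', 'for'] (min_width=11, slack=0)
Line 10: ['language', 'a'] (min_width=10, slack=1)
Line 11: ['fruit', 'up'] (min_width=8, slack=3)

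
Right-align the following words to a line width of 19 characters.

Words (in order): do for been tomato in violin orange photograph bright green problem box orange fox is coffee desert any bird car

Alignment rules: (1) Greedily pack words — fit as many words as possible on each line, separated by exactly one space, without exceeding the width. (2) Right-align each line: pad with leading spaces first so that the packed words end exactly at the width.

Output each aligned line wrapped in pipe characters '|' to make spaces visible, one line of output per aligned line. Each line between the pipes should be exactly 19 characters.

Answer: | do for been tomato|
|   in violin orange|
|  photograph bright|
|  green problem box|
|      orange fox is|
|  coffee desert any|
|           bird car|

Derivation:
Line 1: ['do', 'for', 'been', 'tomato'] (min_width=18, slack=1)
Line 2: ['in', 'violin', 'orange'] (min_width=16, slack=3)
Line 3: ['photograph', 'bright'] (min_width=17, slack=2)
Line 4: ['green', 'problem', 'box'] (min_width=17, slack=2)
Line 5: ['orange', 'fox', 'is'] (min_width=13, slack=6)
Line 6: ['coffee', 'desert', 'any'] (min_width=17, slack=2)
Line 7: ['bird', 'car'] (min_width=8, slack=11)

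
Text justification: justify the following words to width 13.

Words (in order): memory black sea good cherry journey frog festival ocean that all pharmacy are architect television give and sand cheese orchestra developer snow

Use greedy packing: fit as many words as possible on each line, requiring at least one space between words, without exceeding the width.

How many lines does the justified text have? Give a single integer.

Line 1: ['memory', 'black'] (min_width=12, slack=1)
Line 2: ['sea', 'good'] (min_width=8, slack=5)
Line 3: ['cherry'] (min_width=6, slack=7)
Line 4: ['journey', 'frog'] (min_width=12, slack=1)
Line 5: ['festival'] (min_width=8, slack=5)
Line 6: ['ocean', 'that'] (min_width=10, slack=3)
Line 7: ['all', 'pharmacy'] (min_width=12, slack=1)
Line 8: ['are', 'architect'] (min_width=13, slack=0)
Line 9: ['television'] (min_width=10, slack=3)
Line 10: ['give', 'and', 'sand'] (min_width=13, slack=0)
Line 11: ['cheese'] (min_width=6, slack=7)
Line 12: ['orchestra'] (min_width=9, slack=4)
Line 13: ['developer'] (min_width=9, slack=4)
Line 14: ['snow'] (min_width=4, slack=9)
Total lines: 14

Answer: 14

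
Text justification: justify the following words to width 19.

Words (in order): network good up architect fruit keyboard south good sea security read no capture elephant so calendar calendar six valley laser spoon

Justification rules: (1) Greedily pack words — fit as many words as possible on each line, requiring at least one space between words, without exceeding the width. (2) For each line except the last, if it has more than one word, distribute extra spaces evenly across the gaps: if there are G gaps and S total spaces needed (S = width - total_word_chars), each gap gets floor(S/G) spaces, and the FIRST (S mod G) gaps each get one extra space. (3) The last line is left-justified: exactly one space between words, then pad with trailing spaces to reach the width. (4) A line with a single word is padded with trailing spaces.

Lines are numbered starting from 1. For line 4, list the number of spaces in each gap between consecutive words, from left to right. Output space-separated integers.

Line 1: ['network', 'good', 'up'] (min_width=15, slack=4)
Line 2: ['architect', 'fruit'] (min_width=15, slack=4)
Line 3: ['keyboard', 'south', 'good'] (min_width=19, slack=0)
Line 4: ['sea', 'security', 'read'] (min_width=17, slack=2)
Line 5: ['no', 'capture', 'elephant'] (min_width=19, slack=0)
Line 6: ['so', 'calendar'] (min_width=11, slack=8)
Line 7: ['calendar', 'six', 'valley'] (min_width=19, slack=0)
Line 8: ['laser', 'spoon'] (min_width=11, slack=8)

Answer: 2 2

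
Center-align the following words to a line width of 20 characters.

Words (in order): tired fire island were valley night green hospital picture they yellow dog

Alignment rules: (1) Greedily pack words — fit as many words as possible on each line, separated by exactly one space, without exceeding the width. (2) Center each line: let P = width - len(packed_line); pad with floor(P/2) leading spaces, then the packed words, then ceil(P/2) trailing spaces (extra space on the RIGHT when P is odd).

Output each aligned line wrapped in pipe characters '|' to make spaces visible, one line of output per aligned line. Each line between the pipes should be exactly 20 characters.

Answer: | tired fire island  |
| were valley night  |
|   green hospital   |
|picture they yellow |
|        dog         |

Derivation:
Line 1: ['tired', 'fire', 'island'] (min_width=17, slack=3)
Line 2: ['were', 'valley', 'night'] (min_width=17, slack=3)
Line 3: ['green', 'hospital'] (min_width=14, slack=6)
Line 4: ['picture', 'they', 'yellow'] (min_width=19, slack=1)
Line 5: ['dog'] (min_width=3, slack=17)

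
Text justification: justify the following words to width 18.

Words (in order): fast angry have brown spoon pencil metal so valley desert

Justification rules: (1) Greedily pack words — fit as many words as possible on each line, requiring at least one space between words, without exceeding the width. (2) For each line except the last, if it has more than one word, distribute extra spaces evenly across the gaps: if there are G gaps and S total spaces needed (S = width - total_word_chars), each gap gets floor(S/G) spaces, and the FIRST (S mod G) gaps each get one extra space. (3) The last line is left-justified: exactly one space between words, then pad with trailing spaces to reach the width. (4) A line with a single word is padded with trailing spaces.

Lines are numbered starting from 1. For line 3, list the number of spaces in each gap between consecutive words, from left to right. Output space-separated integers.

Answer: 3 2

Derivation:
Line 1: ['fast', 'angry', 'have'] (min_width=15, slack=3)
Line 2: ['brown', 'spoon', 'pencil'] (min_width=18, slack=0)
Line 3: ['metal', 'so', 'valley'] (min_width=15, slack=3)
Line 4: ['desert'] (min_width=6, slack=12)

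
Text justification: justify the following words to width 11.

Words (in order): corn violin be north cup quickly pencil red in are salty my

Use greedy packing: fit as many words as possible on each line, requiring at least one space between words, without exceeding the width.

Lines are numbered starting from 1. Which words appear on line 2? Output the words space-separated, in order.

Answer: be north

Derivation:
Line 1: ['corn', 'violin'] (min_width=11, slack=0)
Line 2: ['be', 'north'] (min_width=8, slack=3)
Line 3: ['cup', 'quickly'] (min_width=11, slack=0)
Line 4: ['pencil', 'red'] (min_width=10, slack=1)
Line 5: ['in', 'are'] (min_width=6, slack=5)
Line 6: ['salty', 'my'] (min_width=8, slack=3)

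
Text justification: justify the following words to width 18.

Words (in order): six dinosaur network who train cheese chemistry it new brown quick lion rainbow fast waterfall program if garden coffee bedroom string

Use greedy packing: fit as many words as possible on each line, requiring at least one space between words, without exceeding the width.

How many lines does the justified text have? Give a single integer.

Answer: 8

Derivation:
Line 1: ['six', 'dinosaur'] (min_width=12, slack=6)
Line 2: ['network', 'who', 'train'] (min_width=17, slack=1)
Line 3: ['cheese', 'chemistry'] (min_width=16, slack=2)
Line 4: ['it', 'new', 'brown', 'quick'] (min_width=18, slack=0)
Line 5: ['lion', 'rainbow', 'fast'] (min_width=17, slack=1)
Line 6: ['waterfall', 'program'] (min_width=17, slack=1)
Line 7: ['if', 'garden', 'coffee'] (min_width=16, slack=2)
Line 8: ['bedroom', 'string'] (min_width=14, slack=4)
Total lines: 8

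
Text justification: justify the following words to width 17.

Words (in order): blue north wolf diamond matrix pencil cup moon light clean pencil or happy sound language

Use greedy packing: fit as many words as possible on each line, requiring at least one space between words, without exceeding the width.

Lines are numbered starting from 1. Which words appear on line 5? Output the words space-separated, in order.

Line 1: ['blue', 'north', 'wolf'] (min_width=15, slack=2)
Line 2: ['diamond', 'matrix'] (min_width=14, slack=3)
Line 3: ['pencil', 'cup', 'moon'] (min_width=15, slack=2)
Line 4: ['light', 'clean'] (min_width=11, slack=6)
Line 5: ['pencil', 'or', 'happy'] (min_width=15, slack=2)
Line 6: ['sound', 'language'] (min_width=14, slack=3)

Answer: pencil or happy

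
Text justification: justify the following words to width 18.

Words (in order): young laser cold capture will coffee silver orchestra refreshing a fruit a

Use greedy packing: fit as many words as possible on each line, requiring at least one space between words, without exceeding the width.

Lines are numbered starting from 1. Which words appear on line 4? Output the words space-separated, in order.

Answer: orchestra

Derivation:
Line 1: ['young', 'laser', 'cold'] (min_width=16, slack=2)
Line 2: ['capture', 'will'] (min_width=12, slack=6)
Line 3: ['coffee', 'silver'] (min_width=13, slack=5)
Line 4: ['orchestra'] (min_width=9, slack=9)
Line 5: ['refreshing', 'a', 'fruit'] (min_width=18, slack=0)
Line 6: ['a'] (min_width=1, slack=17)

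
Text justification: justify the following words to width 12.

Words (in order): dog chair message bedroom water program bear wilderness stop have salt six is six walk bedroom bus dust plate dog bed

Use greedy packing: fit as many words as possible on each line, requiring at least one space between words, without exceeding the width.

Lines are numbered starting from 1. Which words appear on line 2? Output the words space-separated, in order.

Line 1: ['dog', 'chair'] (min_width=9, slack=3)
Line 2: ['message'] (min_width=7, slack=5)
Line 3: ['bedroom'] (min_width=7, slack=5)
Line 4: ['water'] (min_width=5, slack=7)
Line 5: ['program', 'bear'] (min_width=12, slack=0)
Line 6: ['wilderness'] (min_width=10, slack=2)
Line 7: ['stop', 'have'] (min_width=9, slack=3)
Line 8: ['salt', 'six', 'is'] (min_width=11, slack=1)
Line 9: ['six', 'walk'] (min_width=8, slack=4)
Line 10: ['bedroom', 'bus'] (min_width=11, slack=1)
Line 11: ['dust', 'plate'] (min_width=10, slack=2)
Line 12: ['dog', 'bed'] (min_width=7, slack=5)

Answer: message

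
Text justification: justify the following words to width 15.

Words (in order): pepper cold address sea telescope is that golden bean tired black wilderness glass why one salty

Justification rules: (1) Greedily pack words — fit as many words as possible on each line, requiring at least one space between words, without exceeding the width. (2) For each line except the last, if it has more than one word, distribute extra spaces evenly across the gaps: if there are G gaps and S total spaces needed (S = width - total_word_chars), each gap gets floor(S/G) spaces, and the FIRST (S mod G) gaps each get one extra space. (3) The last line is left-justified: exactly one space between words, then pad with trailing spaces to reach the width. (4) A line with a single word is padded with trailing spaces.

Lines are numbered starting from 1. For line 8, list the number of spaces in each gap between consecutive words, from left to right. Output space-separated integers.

Line 1: ['pepper', 'cold'] (min_width=11, slack=4)
Line 2: ['address', 'sea'] (min_width=11, slack=4)
Line 3: ['telescope', 'is'] (min_width=12, slack=3)
Line 4: ['that', 'golden'] (min_width=11, slack=4)
Line 5: ['bean', 'tired'] (min_width=10, slack=5)
Line 6: ['black'] (min_width=5, slack=10)
Line 7: ['wilderness'] (min_width=10, slack=5)
Line 8: ['glass', 'why', 'one'] (min_width=13, slack=2)
Line 9: ['salty'] (min_width=5, slack=10)

Answer: 2 2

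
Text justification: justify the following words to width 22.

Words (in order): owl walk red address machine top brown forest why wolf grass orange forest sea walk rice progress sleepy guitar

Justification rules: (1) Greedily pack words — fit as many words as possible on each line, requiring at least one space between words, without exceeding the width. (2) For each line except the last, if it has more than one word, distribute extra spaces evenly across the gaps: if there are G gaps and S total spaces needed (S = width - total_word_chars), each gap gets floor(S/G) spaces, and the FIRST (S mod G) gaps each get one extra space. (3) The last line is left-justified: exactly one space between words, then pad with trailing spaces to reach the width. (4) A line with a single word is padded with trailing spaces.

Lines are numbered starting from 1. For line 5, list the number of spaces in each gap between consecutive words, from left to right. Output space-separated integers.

Line 1: ['owl', 'walk', 'red', 'address'] (min_width=20, slack=2)
Line 2: ['machine', 'top', 'brown'] (min_width=17, slack=5)
Line 3: ['forest', 'why', 'wolf', 'grass'] (min_width=21, slack=1)
Line 4: ['orange', 'forest', 'sea', 'walk'] (min_width=22, slack=0)
Line 5: ['rice', 'progress', 'sleepy'] (min_width=20, slack=2)
Line 6: ['guitar'] (min_width=6, slack=16)

Answer: 2 2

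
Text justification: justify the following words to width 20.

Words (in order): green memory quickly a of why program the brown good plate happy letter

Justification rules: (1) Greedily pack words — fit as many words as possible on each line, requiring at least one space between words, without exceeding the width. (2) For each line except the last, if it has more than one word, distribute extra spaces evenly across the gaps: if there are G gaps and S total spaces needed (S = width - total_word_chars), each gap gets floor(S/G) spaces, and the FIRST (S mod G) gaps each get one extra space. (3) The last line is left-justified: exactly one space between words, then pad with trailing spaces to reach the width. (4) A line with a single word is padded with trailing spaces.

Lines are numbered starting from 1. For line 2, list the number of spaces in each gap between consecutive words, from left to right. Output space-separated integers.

Line 1: ['green', 'memory', 'quickly'] (min_width=20, slack=0)
Line 2: ['a', 'of', 'why', 'program', 'the'] (min_width=20, slack=0)
Line 3: ['brown', 'good', 'plate'] (min_width=16, slack=4)
Line 4: ['happy', 'letter'] (min_width=12, slack=8)

Answer: 1 1 1 1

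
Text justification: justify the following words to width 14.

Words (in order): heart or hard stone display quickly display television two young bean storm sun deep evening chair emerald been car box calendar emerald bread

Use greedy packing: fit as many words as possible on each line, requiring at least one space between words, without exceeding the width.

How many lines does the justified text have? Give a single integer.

Line 1: ['heart', 'or', 'hard'] (min_width=13, slack=1)
Line 2: ['stone', 'display'] (min_width=13, slack=1)
Line 3: ['quickly'] (min_width=7, slack=7)
Line 4: ['display'] (min_width=7, slack=7)
Line 5: ['television', 'two'] (min_width=14, slack=0)
Line 6: ['young', 'bean'] (min_width=10, slack=4)
Line 7: ['storm', 'sun', 'deep'] (min_width=14, slack=0)
Line 8: ['evening', 'chair'] (min_width=13, slack=1)
Line 9: ['emerald', 'been'] (min_width=12, slack=2)
Line 10: ['car', 'box'] (min_width=7, slack=7)
Line 11: ['calendar'] (min_width=8, slack=6)
Line 12: ['emerald', 'bread'] (min_width=13, slack=1)
Total lines: 12

Answer: 12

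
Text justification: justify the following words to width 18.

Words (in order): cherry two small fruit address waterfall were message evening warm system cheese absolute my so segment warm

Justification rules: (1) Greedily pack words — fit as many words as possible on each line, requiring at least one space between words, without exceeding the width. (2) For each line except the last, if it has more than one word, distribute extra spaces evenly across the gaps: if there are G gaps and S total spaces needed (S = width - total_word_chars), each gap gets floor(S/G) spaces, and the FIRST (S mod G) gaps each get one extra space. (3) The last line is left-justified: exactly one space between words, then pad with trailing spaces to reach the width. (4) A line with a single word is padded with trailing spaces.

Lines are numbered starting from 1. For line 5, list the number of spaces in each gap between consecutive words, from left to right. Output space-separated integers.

Line 1: ['cherry', 'two', 'small'] (min_width=16, slack=2)
Line 2: ['fruit', 'address'] (min_width=13, slack=5)
Line 3: ['waterfall', 'were'] (min_width=14, slack=4)
Line 4: ['message', 'evening'] (min_width=15, slack=3)
Line 5: ['warm', 'system', 'cheese'] (min_width=18, slack=0)
Line 6: ['absolute', 'my', 'so'] (min_width=14, slack=4)
Line 7: ['segment', 'warm'] (min_width=12, slack=6)

Answer: 1 1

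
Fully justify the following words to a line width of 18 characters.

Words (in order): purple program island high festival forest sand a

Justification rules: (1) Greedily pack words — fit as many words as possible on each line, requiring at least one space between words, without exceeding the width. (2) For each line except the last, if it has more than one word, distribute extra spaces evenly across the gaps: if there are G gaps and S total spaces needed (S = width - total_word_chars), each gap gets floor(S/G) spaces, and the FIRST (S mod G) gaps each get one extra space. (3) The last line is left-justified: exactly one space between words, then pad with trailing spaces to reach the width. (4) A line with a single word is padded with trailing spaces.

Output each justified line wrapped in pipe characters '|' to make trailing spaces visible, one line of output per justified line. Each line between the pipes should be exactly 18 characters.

Answer: |purple     program|
|island        high|
|festival    forest|
|sand a            |

Derivation:
Line 1: ['purple', 'program'] (min_width=14, slack=4)
Line 2: ['island', 'high'] (min_width=11, slack=7)
Line 3: ['festival', 'forest'] (min_width=15, slack=3)
Line 4: ['sand', 'a'] (min_width=6, slack=12)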